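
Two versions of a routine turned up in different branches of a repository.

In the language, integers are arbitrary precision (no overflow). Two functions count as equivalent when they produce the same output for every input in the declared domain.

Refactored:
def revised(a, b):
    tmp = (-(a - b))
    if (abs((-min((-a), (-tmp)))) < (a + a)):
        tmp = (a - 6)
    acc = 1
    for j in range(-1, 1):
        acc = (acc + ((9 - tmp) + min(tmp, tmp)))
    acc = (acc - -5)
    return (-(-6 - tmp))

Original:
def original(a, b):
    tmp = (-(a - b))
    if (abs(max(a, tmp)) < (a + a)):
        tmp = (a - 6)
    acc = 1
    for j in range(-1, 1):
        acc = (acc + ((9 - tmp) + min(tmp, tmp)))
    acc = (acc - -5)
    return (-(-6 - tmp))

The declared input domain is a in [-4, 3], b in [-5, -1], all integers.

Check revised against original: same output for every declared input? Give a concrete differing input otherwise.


Side by side, the visible changes include: min/max/abs usage differs.
As a probe, take a=3, b=-2: original runs tmp = -5; (abs(max(a, tmp)) < (a + a)) -> true; tmp = -3; acc = 1; [j=-1]; acc = 10; [j=0]; acc = 19; acc = 24; return 3; revised runs tmp = -5; (abs((-min((-a), (-tmp)))) < (a + a)) -> true; tmp = -3; acc = 1; [j=-1]; acc = 10; [j=0]; acc = 19; acc = 24; return 3; both end at 3.
Across all 40 domain points the two functions coincide.
verdict: equivalent


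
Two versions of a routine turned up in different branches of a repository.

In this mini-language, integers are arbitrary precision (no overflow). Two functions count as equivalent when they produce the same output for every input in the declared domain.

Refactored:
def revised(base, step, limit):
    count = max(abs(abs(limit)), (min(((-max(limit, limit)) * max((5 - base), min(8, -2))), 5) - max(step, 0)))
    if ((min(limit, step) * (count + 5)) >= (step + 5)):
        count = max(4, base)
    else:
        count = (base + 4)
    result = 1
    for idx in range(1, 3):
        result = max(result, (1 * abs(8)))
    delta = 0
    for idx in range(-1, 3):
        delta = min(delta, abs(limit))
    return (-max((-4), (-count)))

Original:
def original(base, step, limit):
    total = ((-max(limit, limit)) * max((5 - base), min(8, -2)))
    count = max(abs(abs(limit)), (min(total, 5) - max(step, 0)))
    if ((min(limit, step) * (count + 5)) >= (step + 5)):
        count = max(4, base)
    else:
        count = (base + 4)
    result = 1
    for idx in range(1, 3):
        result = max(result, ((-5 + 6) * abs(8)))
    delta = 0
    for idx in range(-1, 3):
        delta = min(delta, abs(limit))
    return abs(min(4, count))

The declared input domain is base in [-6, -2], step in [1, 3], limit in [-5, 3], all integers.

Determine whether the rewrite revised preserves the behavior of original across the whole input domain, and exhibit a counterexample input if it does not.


At base=-6, step=1, limit=-5: original gives 2, revised gives -2.
verdict: not equivalent; witness: base=-6, step=1, limit=-5


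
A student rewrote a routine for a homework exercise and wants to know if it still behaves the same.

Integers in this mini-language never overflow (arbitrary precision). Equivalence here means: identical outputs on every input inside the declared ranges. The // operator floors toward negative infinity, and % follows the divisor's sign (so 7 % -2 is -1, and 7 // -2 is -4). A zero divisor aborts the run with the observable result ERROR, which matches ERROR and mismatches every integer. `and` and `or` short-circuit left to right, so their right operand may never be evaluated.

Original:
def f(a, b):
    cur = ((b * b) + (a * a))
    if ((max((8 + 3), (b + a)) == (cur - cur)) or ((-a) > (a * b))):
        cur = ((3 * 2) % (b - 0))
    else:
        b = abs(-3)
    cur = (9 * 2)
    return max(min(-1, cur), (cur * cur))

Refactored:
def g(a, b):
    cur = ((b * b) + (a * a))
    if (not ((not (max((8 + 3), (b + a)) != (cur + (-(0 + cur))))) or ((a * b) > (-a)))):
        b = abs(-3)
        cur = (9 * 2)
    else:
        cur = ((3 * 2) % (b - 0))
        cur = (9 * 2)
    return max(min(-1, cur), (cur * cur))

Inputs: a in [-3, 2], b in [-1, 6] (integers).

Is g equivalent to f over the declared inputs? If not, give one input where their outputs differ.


a=-3, b=0 yields ERROR from f but 324 from g.
verdict: not equivalent; witness: a=-3, b=0


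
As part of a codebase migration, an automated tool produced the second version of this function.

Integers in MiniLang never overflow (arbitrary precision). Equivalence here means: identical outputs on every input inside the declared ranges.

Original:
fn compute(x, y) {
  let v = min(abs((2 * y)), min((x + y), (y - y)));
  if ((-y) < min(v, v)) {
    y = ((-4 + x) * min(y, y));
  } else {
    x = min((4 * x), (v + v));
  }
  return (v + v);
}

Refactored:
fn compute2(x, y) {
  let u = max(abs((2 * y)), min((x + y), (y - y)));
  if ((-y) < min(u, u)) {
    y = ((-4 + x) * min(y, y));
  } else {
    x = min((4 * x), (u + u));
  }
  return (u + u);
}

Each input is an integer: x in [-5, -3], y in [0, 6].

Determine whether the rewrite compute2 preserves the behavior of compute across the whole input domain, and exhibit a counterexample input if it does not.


Evaluate both at x=-5, y=0.
compute: v = -5; ((-y) < min(v, v)) -> false; x = -20; return -10
compute2: u = 0; ((-y) < min(u, u)) -> false; x = -20; return 0
-10 != 0, so the rewrite changes behavior.
verdict: not equivalent; witness: x=-5, y=0


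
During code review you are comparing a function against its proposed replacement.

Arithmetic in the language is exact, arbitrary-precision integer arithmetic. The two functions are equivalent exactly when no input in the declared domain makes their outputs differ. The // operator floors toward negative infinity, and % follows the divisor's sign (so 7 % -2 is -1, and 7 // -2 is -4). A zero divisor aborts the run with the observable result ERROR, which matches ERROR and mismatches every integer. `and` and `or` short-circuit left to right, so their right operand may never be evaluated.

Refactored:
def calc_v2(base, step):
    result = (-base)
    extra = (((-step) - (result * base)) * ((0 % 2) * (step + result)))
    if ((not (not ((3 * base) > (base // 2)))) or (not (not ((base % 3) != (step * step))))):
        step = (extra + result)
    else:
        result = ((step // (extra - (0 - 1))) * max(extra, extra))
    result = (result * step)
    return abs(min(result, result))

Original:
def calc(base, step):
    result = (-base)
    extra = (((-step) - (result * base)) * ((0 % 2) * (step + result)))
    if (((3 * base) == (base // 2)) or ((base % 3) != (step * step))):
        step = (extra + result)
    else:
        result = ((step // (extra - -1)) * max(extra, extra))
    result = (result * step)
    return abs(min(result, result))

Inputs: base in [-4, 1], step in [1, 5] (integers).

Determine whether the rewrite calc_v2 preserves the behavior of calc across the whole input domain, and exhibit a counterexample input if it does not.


Evaluate both at base=1, step=1.
calc: result := -1 | extra := 0 | (((3 * base) == (base // 2)) or ((base % 3) != (step * step))): false | result := 0 | result := 0 | result 0
calc_v2: result := -1 | extra := 0 | ((not (not ((3 * base) > (base // 2)))) or (not (not ((base % 3) != (step * step))))): true | step := -1 | result := 1 | result 1
0 against 1: the behavior changed.
verdict: not equivalent; witness: base=1, step=1


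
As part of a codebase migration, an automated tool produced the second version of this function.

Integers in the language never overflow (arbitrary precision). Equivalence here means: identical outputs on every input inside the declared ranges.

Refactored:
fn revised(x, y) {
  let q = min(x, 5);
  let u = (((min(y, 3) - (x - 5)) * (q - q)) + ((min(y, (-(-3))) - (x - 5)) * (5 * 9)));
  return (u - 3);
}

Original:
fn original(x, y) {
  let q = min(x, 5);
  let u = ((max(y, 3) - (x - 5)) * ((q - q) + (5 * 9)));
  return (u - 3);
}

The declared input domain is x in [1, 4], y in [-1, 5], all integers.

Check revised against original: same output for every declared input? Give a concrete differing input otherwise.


Take x=1, y=-1.
original: q := 1 | u := 315 | result 312
revised: q := 1 | u := 135 | result 132
312 vs 132 — the two versions disagree here.
verdict: not equivalent; witness: x=1, y=-1


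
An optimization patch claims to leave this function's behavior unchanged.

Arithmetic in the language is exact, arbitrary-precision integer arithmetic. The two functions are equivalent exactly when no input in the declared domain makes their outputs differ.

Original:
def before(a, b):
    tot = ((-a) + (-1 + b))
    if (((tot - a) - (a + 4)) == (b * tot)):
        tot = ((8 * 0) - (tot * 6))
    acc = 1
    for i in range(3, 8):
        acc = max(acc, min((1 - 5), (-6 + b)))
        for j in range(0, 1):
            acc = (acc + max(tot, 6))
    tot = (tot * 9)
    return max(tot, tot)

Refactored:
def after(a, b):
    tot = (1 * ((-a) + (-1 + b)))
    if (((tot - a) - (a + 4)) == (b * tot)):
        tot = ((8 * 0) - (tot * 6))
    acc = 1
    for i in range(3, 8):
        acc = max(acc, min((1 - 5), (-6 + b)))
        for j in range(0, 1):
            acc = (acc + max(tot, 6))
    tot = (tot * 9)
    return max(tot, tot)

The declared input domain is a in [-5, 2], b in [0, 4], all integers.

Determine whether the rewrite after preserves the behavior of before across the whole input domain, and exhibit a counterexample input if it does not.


Comparing the listings, the differences include: constant usage differs, and arithmetic usage differs.
As a probe, take a=0, b=1: before runs tot = 0; (((tot - a) - (a + 4)) == (b * tot)) -> false; acc = 1; [i=3]; acc = 1; [j=0]; acc = 7; [i=4]; acc = 7; [j=0]; acc = 13; [i=5]; acc = 13; [j=0]; acc = 19; [i=6]; acc = 19; [j=0]; acc = 25; [i=7]; acc = 25; [j=0]; acc = 31; tot = 0; return 0; after runs tot = 0; (((tot - a) - (a + 4)) == (b * tot)) -> false; acc = 1; [i=3]; acc = 1; [j=0]; acc = 7; [i=4]; acc = 7; [j=0]; acc = 13; [i=5]; acc = 13; [j=0]; acc = 19; [i=6]; acc = 19; [j=0]; acc = 25; [i=7]; acc = 25; [j=0]; acc = 31; tot = 0; return 0; both end at 0.
Sweeping the whole domain (40 inputs) finds no disagreement.
verdict: equivalent


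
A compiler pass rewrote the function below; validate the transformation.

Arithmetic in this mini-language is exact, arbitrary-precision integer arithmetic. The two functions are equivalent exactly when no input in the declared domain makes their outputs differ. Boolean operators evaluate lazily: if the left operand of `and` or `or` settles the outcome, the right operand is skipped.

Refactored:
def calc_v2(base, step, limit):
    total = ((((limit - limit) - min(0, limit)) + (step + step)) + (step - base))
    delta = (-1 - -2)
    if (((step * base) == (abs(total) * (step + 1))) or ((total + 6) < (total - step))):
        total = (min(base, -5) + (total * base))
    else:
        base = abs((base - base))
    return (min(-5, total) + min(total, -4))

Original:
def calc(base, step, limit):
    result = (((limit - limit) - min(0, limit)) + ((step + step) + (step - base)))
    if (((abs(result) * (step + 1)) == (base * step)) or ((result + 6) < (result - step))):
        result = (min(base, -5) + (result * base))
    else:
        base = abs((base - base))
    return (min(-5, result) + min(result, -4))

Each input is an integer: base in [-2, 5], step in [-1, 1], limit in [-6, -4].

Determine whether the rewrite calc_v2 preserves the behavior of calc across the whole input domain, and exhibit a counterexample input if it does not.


Comparing the listings, the differences include: statement counts differ, and constant usage differs, and arithmetic usage differs, and local variable names differ.
One worked example (base=2, step=-1, limit=-4) — calc: result = -1; (((abs(result) * (step + 1)) == (base * step)) or ((result + 6) < (result - step))) -> false; base = 0; return -9; calc_v2: total = -1; delta = 1; (((step * base) == (abs(total) * (step + 1))) or ((total + 6) < (total - step))) -> false; base = 0; return -9; agreement on -9.
Across all 72 domain points the two functions coincide.
verdict: equivalent


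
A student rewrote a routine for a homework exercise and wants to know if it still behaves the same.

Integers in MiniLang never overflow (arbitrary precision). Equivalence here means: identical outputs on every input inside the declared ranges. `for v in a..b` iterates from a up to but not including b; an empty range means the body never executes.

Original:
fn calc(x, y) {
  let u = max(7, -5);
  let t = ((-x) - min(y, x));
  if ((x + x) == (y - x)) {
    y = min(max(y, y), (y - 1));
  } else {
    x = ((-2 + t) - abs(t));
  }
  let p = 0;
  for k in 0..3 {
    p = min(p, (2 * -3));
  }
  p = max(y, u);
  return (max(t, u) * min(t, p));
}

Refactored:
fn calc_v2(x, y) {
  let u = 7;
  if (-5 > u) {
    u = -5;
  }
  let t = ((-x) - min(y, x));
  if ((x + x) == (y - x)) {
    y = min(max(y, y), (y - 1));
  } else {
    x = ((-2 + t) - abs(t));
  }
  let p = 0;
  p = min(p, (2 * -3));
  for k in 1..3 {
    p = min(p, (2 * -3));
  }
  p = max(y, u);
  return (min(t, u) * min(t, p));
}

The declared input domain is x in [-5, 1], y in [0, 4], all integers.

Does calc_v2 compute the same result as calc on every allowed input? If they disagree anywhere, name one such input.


Try x=-5, y=0.
calc: u becomes 7; next t becomes 10; next ((x + x) == (y - x)) evaluates to false; next x becomes -2; next p becomes 0; next at k=0:; next p becomes -6; next at k=1:; next p becomes -6; next at k=2:; next p becomes -6; next p becomes 7; next final value 70
calc_v2: u becomes 7; next (-5 > u) evaluates to false; next t becomes 10; next ((x + x) == (y - x)) evaluates to false; next x becomes -2; next p becomes 0; next p becomes -6; next at k=1:; next p becomes -6; next at k=2:; next p becomes -6; next p becomes 7; next final value 49
70 against 49: the behavior changed.
verdict: not equivalent; witness: x=-5, y=0


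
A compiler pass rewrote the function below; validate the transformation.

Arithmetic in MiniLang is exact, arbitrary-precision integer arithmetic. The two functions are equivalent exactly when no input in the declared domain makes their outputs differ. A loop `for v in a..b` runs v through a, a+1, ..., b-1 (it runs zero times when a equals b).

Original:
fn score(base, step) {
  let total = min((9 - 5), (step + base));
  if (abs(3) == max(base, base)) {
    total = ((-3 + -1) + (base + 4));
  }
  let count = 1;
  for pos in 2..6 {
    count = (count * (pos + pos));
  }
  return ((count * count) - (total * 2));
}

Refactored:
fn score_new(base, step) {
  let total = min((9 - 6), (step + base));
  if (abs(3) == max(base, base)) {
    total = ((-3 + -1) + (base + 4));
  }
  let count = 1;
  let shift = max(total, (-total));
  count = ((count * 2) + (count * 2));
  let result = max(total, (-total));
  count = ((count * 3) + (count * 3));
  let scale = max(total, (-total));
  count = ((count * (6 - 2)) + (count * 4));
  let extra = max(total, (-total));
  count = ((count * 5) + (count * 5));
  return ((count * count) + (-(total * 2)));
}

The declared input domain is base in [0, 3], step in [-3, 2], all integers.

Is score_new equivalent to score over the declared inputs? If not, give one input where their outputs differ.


Take base=2, step=2.
score: total becomes 4; next (abs(3) == max(base, base)) evaluates to false; next count becomes 1; next at pos=2:; next count becomes 4; next at pos=3:; next count becomes 24; next at pos=4:; next count becomes 192; next at pos=5:; next count becomes 1920; next final value 3686392
score_new: total becomes 3; next (abs(3) == max(base, base)) evaluates to false; next count becomes 1; next shift becomes 3; next count becomes 4; next result becomes 3; next count becomes 24; next scale becomes 3; next count becomes 192; next extra becomes 3; next count becomes 1920; next final value 3686394
3686392 and 3686394 differ, so these are not the same function on this domain.
verdict: not equivalent; witness: base=2, step=2


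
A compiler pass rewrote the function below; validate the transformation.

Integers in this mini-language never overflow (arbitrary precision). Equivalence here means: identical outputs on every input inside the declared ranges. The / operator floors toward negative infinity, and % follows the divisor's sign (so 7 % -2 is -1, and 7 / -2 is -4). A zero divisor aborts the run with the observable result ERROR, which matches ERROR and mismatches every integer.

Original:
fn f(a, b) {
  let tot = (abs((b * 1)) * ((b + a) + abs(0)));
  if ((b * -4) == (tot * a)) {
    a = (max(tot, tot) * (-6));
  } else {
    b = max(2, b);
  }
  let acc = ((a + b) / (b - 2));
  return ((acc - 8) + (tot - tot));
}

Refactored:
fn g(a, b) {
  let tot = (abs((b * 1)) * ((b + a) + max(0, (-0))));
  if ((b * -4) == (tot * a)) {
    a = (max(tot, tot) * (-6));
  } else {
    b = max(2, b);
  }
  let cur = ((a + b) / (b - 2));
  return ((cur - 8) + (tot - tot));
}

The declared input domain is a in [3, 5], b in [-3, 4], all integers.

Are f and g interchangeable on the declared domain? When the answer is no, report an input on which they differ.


Comparing the listings, the differences include: local variable names differ, and constant usage differs, and min/max/abs usage differs.
Spot check at a=5, b=-3 — f: tot = 6; ((b * -4) == (tot * a)) -> false; b = 2; division by zero -> ERROR. g: tot = 6; ((b * -4) == (tot * a)) -> false; b = 2; division by zero -> ERROR. Both give ERROR.
An exhaustive pass over the 24 declared inputs shows identical outputs.
verdict: equivalent


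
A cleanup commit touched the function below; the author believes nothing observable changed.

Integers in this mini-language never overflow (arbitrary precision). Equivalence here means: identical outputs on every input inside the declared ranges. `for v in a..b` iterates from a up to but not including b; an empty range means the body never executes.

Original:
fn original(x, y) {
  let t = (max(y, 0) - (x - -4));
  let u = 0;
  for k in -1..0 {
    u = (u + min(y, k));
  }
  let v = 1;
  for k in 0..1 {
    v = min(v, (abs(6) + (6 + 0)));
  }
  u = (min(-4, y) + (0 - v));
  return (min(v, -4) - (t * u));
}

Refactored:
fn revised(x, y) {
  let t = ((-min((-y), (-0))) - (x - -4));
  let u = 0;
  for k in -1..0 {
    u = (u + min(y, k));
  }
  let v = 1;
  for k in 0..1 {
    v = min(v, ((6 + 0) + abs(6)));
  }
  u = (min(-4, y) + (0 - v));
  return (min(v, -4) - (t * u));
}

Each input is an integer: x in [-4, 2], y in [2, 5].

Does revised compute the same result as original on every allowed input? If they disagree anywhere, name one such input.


The two versions differ — the changes include min/max/abs usage differs.
Tracing x=2, y=3: original: t=-3, then u=0, then (k=-1), then u=-1, then v=1, then (k=0), then v=1, then u=-5, then returns -19 | revised: t=-3, then u=0, then (k=-1), then u=-1, then v=1, then (k=0), then v=1, then u=-5, then returns -19 — matching result -19.
Across all 28 domain points the two functions coincide.
verdict: equivalent


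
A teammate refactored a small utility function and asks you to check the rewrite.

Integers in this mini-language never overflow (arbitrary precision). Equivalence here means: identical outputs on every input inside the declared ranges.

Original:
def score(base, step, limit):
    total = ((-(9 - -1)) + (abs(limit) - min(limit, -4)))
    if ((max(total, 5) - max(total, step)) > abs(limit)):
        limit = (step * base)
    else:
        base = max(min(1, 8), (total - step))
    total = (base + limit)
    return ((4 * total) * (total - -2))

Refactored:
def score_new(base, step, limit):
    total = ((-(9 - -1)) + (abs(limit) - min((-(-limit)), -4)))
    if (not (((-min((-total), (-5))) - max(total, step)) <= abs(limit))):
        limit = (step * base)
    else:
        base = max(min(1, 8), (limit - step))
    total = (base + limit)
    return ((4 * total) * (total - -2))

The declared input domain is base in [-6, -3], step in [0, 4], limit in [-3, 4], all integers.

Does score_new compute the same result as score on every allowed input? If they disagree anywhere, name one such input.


The rewrite breaks on base=-6, step=1, limit=4, where the results are 140 and 252.
score: total = -2; ((max(total, 5) - max(total, step)) > abs(limit)) -> false; base = 1; total = 5; return 140
score_new: total = -2; (not (((-min((-total), (-5))) - max(total, step)) <= abs(limit))) -> false; base = 3; total = 7; return 252
verdict: not equivalent; witness: base=-6, step=1, limit=4


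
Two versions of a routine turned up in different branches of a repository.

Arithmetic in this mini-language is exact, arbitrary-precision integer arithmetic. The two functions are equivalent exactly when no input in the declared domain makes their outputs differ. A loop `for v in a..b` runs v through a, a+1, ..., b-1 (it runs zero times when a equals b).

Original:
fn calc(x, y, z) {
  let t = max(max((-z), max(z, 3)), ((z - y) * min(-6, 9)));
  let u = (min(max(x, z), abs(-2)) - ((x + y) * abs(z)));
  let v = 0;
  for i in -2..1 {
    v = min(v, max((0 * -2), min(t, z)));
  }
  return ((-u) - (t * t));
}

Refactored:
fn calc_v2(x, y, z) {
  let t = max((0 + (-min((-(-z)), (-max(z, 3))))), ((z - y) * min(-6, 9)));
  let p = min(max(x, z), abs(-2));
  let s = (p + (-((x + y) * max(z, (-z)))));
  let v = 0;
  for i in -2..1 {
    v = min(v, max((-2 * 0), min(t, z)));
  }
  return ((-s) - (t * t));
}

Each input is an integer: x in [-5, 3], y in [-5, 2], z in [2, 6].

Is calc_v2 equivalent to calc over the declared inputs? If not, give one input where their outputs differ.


The two are interchangeable: constant usage differs, plus arithmetic usage differs, plus statement counts differ, plus local variable names differ, plus min/max/abs usage differs, and every declared input agrees.
As a probe, take x=0, y=-3, z=6: calc runs t := 6 | u := 20 | v := 0 | iter i=-2: | v := 0 | iter i=-1: | v := 0 | iter i=0: | v := 0 | result -56; calc_v2 runs t := 6 | p := 2 | s := 20 | v := 0 | iter i=-2: | v := 0 | iter i=-1: | v := 0 | iter i=0: | v := 0 | result -56; both end at -56.
Checked all 360 inputs in the declared domain: the outputs agree on every one.
verdict: equivalent


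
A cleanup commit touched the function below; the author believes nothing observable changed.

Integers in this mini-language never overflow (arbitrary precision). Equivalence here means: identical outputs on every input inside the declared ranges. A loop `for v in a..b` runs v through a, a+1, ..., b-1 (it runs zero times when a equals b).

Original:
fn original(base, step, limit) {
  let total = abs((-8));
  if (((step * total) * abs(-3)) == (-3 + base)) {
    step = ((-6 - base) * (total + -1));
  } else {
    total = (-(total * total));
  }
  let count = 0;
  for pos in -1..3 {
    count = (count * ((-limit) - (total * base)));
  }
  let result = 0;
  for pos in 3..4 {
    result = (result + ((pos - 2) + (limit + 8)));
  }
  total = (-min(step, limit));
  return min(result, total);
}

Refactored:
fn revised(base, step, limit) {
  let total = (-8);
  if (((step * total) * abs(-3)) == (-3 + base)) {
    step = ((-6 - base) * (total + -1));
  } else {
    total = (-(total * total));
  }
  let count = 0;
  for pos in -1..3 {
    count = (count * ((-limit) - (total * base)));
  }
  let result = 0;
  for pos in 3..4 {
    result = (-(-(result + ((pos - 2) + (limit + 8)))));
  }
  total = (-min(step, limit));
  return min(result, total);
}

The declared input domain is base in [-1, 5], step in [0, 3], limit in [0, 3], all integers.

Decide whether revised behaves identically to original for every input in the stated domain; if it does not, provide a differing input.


These are not equivalent — on base=3, step=0, limit=0 the outputs split (9 vs 0).
original: total becomes 8; next (((step * total) * abs(-3)) == (-3 + base)) evaluates to true; next step becomes -63; next count becomes 0; next at pos=-1:; next count becomes 0; next at pos=0:; next count becomes 0; next at pos=1:; next count becomes 0; next at pos=2:; next count becomes 0; next result becomes 0; next at pos=3:; next result becomes 9; next total becomes 63; next final value 9
revised: total becomes -8; next (((step * total) * abs(-3)) == (-3 + base)) evaluates to true; next step becomes 81; next count becomes 0; next at pos=-1:; next count becomes 0; next at pos=0:; next count becomes 0; next at pos=1:; next count becomes 0; next at pos=2:; next count becomes 0; next result becomes 0; next at pos=3:; next result becomes 9; next total becomes 0; next final value 0
verdict: not equivalent; witness: base=3, step=0, limit=0


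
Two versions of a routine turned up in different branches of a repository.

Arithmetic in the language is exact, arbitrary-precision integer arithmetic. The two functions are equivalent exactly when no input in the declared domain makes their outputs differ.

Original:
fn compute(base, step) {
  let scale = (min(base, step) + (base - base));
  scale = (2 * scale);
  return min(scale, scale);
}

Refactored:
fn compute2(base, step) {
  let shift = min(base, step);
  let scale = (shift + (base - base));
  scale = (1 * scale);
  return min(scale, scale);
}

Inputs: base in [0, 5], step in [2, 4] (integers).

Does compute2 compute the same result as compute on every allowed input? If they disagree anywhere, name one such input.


These are not equivalent — on base=1, step=2 the outputs split (2 vs 1).
compute: scale := 1 | scale := 2 | result 2
compute2: shift := 1 | scale := 1 | scale := 1 | result 1
verdict: not equivalent; witness: base=1, step=2


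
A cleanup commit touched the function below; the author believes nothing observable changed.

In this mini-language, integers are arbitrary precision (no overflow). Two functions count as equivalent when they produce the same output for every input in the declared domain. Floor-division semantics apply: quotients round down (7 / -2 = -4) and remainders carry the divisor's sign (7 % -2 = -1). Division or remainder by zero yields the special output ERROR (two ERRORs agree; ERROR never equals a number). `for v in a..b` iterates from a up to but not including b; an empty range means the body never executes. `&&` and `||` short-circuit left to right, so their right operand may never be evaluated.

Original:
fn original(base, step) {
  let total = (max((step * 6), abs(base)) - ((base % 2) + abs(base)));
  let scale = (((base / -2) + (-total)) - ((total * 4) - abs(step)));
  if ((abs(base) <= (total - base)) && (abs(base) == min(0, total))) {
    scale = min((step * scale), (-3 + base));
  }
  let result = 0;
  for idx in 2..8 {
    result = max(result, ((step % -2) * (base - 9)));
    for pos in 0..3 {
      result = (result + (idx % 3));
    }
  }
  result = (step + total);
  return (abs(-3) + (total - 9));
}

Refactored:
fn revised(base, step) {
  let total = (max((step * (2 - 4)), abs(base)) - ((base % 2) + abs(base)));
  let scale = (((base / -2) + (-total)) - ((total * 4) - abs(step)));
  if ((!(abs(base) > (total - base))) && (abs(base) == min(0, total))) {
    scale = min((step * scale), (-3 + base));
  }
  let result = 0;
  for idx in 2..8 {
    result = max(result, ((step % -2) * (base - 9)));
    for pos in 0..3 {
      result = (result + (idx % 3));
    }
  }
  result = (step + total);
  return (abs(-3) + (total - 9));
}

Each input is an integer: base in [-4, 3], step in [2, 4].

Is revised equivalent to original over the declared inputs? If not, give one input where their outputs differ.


The rewrite breaks on base=-4, step=2, where the results are 2 and -6.
original: total := 8 | scale := -36 | ((abs(base) <= (total - base)) && (abs(base) == min(0, total))): false | result := 0 | iter idx=2: | result := 0 | iter pos=0: | result := 2 | iter pos=1: | result := 4 | iter pos=2: | result := 6 | iter idx=3: | result := 6 | iter pos=0: | result := 6 | iter pos=1: | result := 6 | iter pos=2: | result := 6 | iter idx=4: | result := 6 | iter pos=0: | result := 7 | iter pos=1: | result := 8 | iter pos=2: | result := 9 | iter idx=5: | result := 9 | iter pos=0: | result := 11 | iter pos=1: | result := 13 | iter pos=2: | result := 15 | iter idx=6: | result := 15 | iter pos=0: | result := 15 | iter pos=1: | result := 15 | iter pos=2: | result := 15 | iter idx=7: | result := 15 | iter pos=0: | result := 16 | iter pos=1: | result := 17 | iter pos=2: | result := 18 | result := 10 | result 2
revised: total := 0 | scale := 4 | ((!(abs(base) > (total - base))) && (abs(base) == min(0, total))): false | result := 0 | iter idx=2: | result := 0 | iter pos=0: | result := 2 | iter pos=1: | result := 4 | iter pos=2: | result := 6 | iter idx=3: | result := 6 | iter pos=0: | result := 6 | iter pos=1: | result := 6 | iter pos=2: | result := 6 | iter idx=4: | result := 6 | iter pos=0: | result := 7 | iter pos=1: | result := 8 | iter pos=2: | result := 9 | iter idx=5: | result := 9 | iter pos=0: | result := 11 | iter pos=1: | result := 13 | iter pos=2: | result := 15 | iter idx=6: | result := 15 | iter pos=0: | result := 15 | iter pos=1: | result := 15 | iter pos=2: | result := 15 | iter idx=7: | result := 15 | iter pos=0: | result := 16 | iter pos=1: | result := 17 | iter pos=2: | result := 18 | result := 2 | result -6
verdict: not equivalent; witness: base=-4, step=2


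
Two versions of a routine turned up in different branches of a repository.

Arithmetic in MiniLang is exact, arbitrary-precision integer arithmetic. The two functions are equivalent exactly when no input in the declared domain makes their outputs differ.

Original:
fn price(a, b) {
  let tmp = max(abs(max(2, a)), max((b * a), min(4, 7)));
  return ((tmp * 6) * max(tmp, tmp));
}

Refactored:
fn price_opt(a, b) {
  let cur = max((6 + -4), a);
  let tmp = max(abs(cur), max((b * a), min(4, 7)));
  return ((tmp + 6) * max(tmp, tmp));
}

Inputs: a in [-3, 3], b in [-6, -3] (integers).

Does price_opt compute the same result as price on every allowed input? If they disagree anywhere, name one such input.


At a=-3, b=-6: price gives 1944, price_opt gives 432.
verdict: not equivalent; witness: a=-3, b=-6


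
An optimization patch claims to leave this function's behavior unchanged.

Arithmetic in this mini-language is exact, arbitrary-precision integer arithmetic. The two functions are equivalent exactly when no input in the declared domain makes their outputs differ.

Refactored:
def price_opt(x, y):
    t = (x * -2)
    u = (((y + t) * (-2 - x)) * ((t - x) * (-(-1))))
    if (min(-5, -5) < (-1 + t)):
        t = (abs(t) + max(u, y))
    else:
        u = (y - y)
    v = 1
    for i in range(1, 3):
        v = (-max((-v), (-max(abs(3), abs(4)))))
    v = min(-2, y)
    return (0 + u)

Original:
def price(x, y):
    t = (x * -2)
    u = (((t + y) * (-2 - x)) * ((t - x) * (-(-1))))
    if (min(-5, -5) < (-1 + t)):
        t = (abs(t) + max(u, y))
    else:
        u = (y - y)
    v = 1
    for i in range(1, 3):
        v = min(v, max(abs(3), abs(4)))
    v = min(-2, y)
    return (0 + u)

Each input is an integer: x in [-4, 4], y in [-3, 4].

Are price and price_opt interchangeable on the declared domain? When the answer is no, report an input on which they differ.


This is a faithful refactor — min/max/abs usage differs, but the computed results match everywhere.
Tracing x=0, y=3: price: t becomes 0; next u becomes 0; next (min(-5, -5) < (-1 + t)) evaluates to true; next t becomes 3; next v becomes 1; next at i=1:; next v becomes 1; next at i=2:; next v becomes 1; next v becomes -2; next final value 0 | price_opt: t becomes 0; next u becomes 0; next (min(-5, -5) < (-1 + t)) evaluates to true; next t becomes 3; next v becomes 1; next at i=1:; next v becomes 1; next at i=2:; next v becomes 1; next v becomes -2; next final value 0 — matching result 0.
Across all 72 domain points the two functions coincide.
verdict: equivalent


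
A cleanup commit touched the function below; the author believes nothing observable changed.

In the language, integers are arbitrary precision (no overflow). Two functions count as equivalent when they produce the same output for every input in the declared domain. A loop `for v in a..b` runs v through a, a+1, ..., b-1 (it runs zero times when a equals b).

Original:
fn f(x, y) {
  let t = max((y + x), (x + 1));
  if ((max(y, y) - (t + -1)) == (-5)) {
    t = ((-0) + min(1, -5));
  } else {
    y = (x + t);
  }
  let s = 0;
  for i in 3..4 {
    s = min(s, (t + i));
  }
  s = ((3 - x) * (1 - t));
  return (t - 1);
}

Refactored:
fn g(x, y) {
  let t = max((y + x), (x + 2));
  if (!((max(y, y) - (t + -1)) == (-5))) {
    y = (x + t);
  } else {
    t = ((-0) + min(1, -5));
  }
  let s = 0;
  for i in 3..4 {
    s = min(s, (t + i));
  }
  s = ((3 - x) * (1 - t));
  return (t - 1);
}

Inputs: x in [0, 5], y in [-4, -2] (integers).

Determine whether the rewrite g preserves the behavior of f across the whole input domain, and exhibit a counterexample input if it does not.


Not equivalent: x=0, y=-4 separates them (0 vs -6).
f: t = 1; ((max(y, y) - (t + -1)) == (-5)) -> false; y = 1; s = 0; [i=3]; s = 0; s = 0; return 0
g: t = 2; (!((max(y, y) - (t + -1)) == (-5))) -> false; t = -5; s = 0; [i=3]; s = -2; s = 18; return -6
verdict: not equivalent; witness: x=0, y=-4


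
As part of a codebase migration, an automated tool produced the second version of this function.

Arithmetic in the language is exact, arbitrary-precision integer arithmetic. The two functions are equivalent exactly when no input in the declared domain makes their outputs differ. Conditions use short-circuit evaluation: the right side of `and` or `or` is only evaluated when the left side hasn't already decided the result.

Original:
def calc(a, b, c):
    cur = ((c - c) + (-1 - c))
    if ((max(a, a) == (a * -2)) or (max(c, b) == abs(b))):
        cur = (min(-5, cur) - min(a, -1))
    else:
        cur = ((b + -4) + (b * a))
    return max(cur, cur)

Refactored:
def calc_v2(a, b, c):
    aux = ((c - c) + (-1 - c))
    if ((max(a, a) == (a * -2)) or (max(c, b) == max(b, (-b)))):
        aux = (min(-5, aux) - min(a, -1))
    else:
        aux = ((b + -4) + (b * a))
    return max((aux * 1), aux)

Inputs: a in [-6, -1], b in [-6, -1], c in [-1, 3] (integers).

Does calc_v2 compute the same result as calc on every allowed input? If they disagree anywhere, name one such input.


Differences: arithmetic usage differs; and constant usage differs; and local variable names differ; and min/max/abs usage differs — yet all 180 inputs agree.
verdict: equivalent


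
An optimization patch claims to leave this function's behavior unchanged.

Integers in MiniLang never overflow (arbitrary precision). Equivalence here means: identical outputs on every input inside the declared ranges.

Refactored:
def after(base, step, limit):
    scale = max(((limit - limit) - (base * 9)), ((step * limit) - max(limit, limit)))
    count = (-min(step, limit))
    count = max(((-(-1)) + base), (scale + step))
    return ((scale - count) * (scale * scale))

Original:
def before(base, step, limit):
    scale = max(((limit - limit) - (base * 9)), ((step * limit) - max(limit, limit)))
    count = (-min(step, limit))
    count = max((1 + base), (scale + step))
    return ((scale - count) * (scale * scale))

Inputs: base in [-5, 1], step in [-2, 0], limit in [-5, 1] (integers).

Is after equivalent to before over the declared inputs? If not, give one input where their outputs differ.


Changes here: same computation, different form; the full 147-point sweep finds no disagreement.
verdict: equivalent


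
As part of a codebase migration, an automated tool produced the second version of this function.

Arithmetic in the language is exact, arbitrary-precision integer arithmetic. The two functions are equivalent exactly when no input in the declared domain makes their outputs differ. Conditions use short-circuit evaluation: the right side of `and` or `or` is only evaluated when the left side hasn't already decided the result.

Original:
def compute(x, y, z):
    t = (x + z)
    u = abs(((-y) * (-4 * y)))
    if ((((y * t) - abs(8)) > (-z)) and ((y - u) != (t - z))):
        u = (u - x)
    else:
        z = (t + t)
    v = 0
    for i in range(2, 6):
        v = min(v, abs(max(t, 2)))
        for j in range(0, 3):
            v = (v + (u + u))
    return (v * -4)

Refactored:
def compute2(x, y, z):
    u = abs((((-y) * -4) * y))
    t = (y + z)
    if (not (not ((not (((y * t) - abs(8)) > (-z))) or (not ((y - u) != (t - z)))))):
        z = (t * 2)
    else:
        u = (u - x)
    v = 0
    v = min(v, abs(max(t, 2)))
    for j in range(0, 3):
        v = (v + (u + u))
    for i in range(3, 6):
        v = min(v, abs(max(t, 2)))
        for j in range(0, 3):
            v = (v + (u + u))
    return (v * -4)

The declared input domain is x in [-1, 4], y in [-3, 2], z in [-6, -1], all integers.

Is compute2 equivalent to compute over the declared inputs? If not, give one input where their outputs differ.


Try x=-1, y=-3, z=-2.
compute: t=-3, then u=36, then ((((y * t) - abs(8)) > (-z)) and ((y - u) != (t - z))) is false, then z=-6, then v=0, then (i=2), then v=0, then (j=0), then v=72, then (j=1), then v=144, then (j=2), then v=216, then (i=3), then v=2, then (j=0), then v=74, then (j=1), then v=146, then (j=2), then v=218, then (i=4), then v=2, then (j=0), then v=74, then (j=1), then v=146, then (j=2), then v=218, then (i=5), then v=2, then (j=0), then v=74, then (j=1), then v=146, then (j=2), then v=218, then returns -872
compute2: u=36, then t=-5, then (not (not ((not (((y * t) - abs(8)) > (-z))) or (not ((y - u) != (t - z)))))) is false, then u=37, then v=0, then v=0, then (j=0), then v=74, then (j=1), then v=148, then (j=2), then v=222, then (i=3), then v=2, then (j=0), then v=76, then (j=1), then v=150, then (j=2), then v=224, then (i=4), then v=2, then (j=0), then v=76, then (j=1), then v=150, then (j=2), then v=224, then (i=5), then v=2, then (j=0), then v=76, then (j=1), then v=150, then (j=2), then v=224, then returns -896
-872 against -896: the behavior changed.
verdict: not equivalent; witness: x=-1, y=-3, z=-2


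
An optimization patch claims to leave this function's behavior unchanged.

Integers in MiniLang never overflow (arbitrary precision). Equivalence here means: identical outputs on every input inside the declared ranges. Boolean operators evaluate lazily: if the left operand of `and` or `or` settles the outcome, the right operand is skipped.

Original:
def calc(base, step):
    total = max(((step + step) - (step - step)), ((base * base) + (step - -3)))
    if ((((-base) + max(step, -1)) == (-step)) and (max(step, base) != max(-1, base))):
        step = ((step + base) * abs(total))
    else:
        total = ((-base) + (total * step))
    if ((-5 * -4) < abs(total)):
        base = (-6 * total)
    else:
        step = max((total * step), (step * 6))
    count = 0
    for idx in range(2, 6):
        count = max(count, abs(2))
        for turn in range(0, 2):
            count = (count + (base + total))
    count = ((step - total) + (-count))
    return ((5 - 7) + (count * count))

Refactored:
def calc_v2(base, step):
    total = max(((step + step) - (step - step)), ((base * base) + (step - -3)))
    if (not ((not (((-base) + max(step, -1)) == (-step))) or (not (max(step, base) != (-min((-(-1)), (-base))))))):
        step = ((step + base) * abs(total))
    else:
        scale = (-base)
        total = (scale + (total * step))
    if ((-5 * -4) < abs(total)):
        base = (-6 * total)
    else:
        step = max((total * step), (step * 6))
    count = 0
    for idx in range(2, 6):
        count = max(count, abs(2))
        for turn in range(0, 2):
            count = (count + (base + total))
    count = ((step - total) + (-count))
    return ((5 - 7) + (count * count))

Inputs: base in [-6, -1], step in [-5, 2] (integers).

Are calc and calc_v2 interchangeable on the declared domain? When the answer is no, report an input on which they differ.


This is a faithful refactor — statement counts differ, and min/max/abs usage differs, and local variable names differ, and boolean connective usage differs, but the computed results match everywhere.
As a probe, take base=-3, step=-2: calc runs total := 10 | ((((-base) + max(step, -1)) == (-step)) and (max(step, base) != max(-1, base))): true | step := -50 | ((-5 * -4) < abs(total)): false | step := -300 | count := 0 | iter idx=2: | count := 2 | iter turn=0: | count := 9 | iter turn=1: | count := 16 | iter idx=3: | count := 16 | iter turn=0: | count := 23 | iter turn=1: | count := 30 | iter idx=4: | count := 30 | iter turn=0: | count := 37 | iter turn=1: | count := 44 | iter idx=5: | count := 44 | iter turn=0: | count := 51 | iter turn=1: | count := 58 | count := -368 | result 135422; calc_v2 runs total := 10 | (not ((not (((-base) + max(step, -1)) == (-step))) or (not (max(step, base) != (-min((-(-1)), (-base))))))): true | step := -50 | ((-5 * -4) < abs(total)): false | step := -300 | count := 0 | iter idx=2: | count := 2 | iter turn=0: | count := 9 | iter turn=1: | count := 16 | iter idx=3: | count := 16 | iter turn=0: | count := 23 | iter turn=1: | count := 30 | iter idx=4: | count := 30 | iter turn=0: | count := 37 | iter turn=1: | count := 44 | iter idx=5: | count := 44 | iter turn=0: | count := 51 | iter turn=1: | count := 58 | count := -368 | result 135422; both end at 135422.
Across all 48 domain points the two functions coincide.
verdict: equivalent
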